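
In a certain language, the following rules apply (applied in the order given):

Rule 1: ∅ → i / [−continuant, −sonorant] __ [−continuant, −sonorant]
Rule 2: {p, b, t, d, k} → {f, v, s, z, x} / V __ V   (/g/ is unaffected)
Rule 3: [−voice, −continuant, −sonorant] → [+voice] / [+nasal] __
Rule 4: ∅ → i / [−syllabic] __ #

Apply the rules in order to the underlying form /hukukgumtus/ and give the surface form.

huxuxigumdusi

Rule 1 (stop-cluster i-epenthesis): /k/ and /g/ form a stop–stop cluster, so [i] is inserted between them. /hukukgumtus/ → hukukigumtus.
Rule 2 (intervocalic spirantization): /k/ is a stop between vowels /u/ and /u/, so it spirantizes to the fricative [x]. /k/ is a stop between vowels /u/ and /i/, so it spirantizes to the fricative [x]. /hukukigumtus/ → huxuxigumtus.
Rule 3 (post-nasal voicing): /t/ is a voiceless stop immediately after the nasal /m/, so it voices to [d]. /huxuxigumtus/ → huxuxigumdus.
Rule 4 (final i-epenthesis): the form ends in the consonant /s/, so [i] is inserted word-finally. /huxuxigumdus/ → huxuxigumdusi.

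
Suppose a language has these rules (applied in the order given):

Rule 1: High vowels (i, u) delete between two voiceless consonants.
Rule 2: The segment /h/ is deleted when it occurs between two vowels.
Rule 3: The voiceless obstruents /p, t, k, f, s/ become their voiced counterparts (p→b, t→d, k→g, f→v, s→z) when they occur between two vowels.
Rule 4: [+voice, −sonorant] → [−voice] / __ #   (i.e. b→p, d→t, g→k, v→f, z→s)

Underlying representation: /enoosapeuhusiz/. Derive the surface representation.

enoozabeuhsis

Rule 1 (high vowel syncope): /u/ is a high vowel flanked by voiceless consonants /h/ and /s/, so it deletes. /enoosapeuhusiz/ → enoosapeuhsiz.
Rule 2 (intervocalic h-deletion): no segment meets the environment; /enoosapeuhsiz/ is unchanged.
Rule 3 (intervocalic voicing): /s/ is a voiceless obstruent between vowels /o/ and /a/, so it voices to [z]. /p/ is a voiceless obstruent between vowels /a/ and /e/, so it voices to [b]. /enoosapeuhsiz/ → enoozabeuhsiz.
Rule 4 (final devoicing): /z/ is a voiced obstruent in word-final position, so it devoices to [s]. /enoozabeuhsiz/ → enoozabeuhsis.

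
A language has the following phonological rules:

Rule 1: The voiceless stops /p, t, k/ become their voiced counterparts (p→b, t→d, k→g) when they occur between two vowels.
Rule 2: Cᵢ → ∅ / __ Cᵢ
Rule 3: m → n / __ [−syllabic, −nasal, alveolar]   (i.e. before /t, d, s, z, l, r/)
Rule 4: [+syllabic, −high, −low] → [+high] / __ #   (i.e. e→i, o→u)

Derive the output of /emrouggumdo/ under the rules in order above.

Rule 1 (intervocalic voicing): no segment meets the environment; /emrouggumdo/ is unchanged.
Rule 2 (degemination): /gg/ is a geminate; the first /g/ deletes. /emrouggumdo/ → emrougumdo.
Rule 3 (nasal place assimilation): /m/ precedes the alveolar consonant /r/, so it assimilates in place to [n]. /m/ precedes the alveolar consonant /d/, so it assimilates in place to [n]. /emrougumdo/ → enrougundo.
Rule 4 (final vowel raising): /o/ is a mid vowel in word-final position, so it raises to [u]. /enrougundo/ → enrougundu.

enrougundu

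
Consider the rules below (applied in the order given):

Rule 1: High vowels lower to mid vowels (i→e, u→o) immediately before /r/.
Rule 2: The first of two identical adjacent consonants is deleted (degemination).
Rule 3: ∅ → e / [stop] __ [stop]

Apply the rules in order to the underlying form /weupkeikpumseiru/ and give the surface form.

weupekeikepumseeru

Rule 1 (pre-rhotic lowering): /i/ is a high vowel immediately before /r/, so it lowers to [e]. /weupkeikpumseiru/ → weupkeikpumseeru.
Rule 2 (degemination): no segment meets the environment; /weupkeikpumseeru/ is unchanged.
Rule 3 (stop-cluster e-epenthesis): /p/ and /k/ form a stop–stop cluster, so [e] is inserted between them. /k/ and /p/ form a stop–stop cluster, so [e] is inserted between them. /weupkeikpumseeru/ → weupekeikepumseeru.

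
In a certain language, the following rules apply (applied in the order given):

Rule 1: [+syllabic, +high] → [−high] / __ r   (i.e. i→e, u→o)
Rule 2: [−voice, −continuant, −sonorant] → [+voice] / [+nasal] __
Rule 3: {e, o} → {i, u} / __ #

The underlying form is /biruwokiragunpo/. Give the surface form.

Rule 1 (pre-rhotic lowering): /i/ is a high vowel immediately before /r/, so it lowers to [e]. /i/ is a high vowel immediately before /r/, so it lowers to [e]. /biruwokiragunpo/ → beruwokeragunpo.
Rule 2 (post-nasal voicing): /p/ is a voiceless stop immediately after the nasal /n/, so it voices to [b]. /beruwokeragunpo/ → beruwokeragunbo.
Rule 3 (final vowel raising): /o/ is a mid vowel in word-final position, so it raises to [u]. /beruwokeragunbo/ → beruwokeragunbu.

beruwokeragunbu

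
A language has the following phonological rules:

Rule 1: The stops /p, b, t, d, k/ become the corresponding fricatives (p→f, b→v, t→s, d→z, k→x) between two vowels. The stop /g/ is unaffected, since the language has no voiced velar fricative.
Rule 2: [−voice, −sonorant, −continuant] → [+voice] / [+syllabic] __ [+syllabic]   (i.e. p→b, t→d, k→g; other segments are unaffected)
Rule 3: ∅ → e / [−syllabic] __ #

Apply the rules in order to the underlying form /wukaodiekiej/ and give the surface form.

wuxaoziexieje

Rule 1 (intervocalic spirantization): /k/ is a stop between vowels /u/ and /a/, so it spirantizes to the fricative [x]. /d/ is a stop between vowels /o/ and /i/, so it spirantizes to the fricative [z]. /k/ is a stop between vowels /e/ and /i/, so it spirantizes to the fricative [x]. /wukaodiekiej/ → wuxaoziexiej.
Rule 2 (intervocalic voicing): no segment meets the environment; /wuxaoziexiej/ is unchanged.
Rule 3 (final e-epenthesis): the form ends in the consonant /j/, so [e] is inserted word-finally. /wuxaoziexiej/ → wuxaoziexieje.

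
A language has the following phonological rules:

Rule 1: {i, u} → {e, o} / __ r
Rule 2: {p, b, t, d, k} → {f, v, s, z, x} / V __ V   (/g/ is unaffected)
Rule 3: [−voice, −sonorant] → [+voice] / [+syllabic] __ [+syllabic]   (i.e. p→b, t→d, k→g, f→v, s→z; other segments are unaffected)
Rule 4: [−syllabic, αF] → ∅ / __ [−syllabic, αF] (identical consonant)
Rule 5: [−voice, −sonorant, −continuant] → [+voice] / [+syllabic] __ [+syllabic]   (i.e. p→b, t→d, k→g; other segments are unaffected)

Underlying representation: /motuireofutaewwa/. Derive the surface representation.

mozuereovuzaewa

Rule 1 (pre-rhotic lowering): /i/ is a high vowel immediately before /r/, so it lowers to [e]. /motuireofutaewwa/ → motuereofutaewwa.
Rule 2 (intervocalic spirantization): /t/ is a stop between vowels /o/ and /u/, so it spirantizes to the fricative [s]. /t/ is a stop between vowels /u/ and /a/, so it spirantizes to the fricative [s]. /motuereofutaewwa/ → mosuereofusaewwa.
Rule 3 (intervocalic voicing): /s/ is a voiceless obstruent between vowels /o/ and /u/, so it voices to [z]. /f/ is a voiceless obstruent between vowels /o/ and /u/, so it voices to [v]. /s/ is a voiceless obstruent between vowels /u/ and /a/, so it voices to [z]. /mosuereofusaewwa/ → mozuereovuzaewwa.
Rule 4 (degemination): /ww/ is a geminate; the first /w/ deletes. /mozuereovuzaewwa/ → mozuereovuzaewa.
Rule 5 (intervocalic voicing): no segment meets the environment; /mozuereovuzaewa/ is unchanged.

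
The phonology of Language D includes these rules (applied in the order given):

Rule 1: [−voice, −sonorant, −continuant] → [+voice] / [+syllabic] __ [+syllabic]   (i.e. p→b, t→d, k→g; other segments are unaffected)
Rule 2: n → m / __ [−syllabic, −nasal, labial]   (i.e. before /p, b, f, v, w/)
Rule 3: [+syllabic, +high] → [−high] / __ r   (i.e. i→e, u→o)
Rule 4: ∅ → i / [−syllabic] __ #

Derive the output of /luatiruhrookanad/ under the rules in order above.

Rule 1 (intervocalic voicing): /t/ is a voiceless stop between vowels /a/ and /i/, so it voices to [d]. /k/ is a voiceless stop between vowels /o/ and /a/, so it voices to [g]. /luatiruhrookanad/ → luadiruhrooganad.
Rule 2 (nasal place assimilation): no segment meets the environment; /luadiruhrooganad/ is unchanged.
Rule 3 (pre-rhotic lowering): /i/ is a high vowel immediately before /r/, so it lowers to [e]. /luadiruhrooganad/ → luaderuhrooganad.
Rule 4 (final i-epenthesis): the form ends in the consonant /d/, so [i] is inserted word-finally. /luaderuhrooganad/ → luaderuhrooganadi.

luaderuhrooganadi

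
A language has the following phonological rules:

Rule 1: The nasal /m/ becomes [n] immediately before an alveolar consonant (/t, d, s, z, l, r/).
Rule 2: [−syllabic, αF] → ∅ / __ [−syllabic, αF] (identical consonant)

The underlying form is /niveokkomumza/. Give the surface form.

niveokomunza

Rule 1 (nasal place assimilation): /m/ precedes the alveolar consonant /z/, so it assimilates in place to [n]. /niveokkomumza/ → niveokkomunza.
Rule 2 (degemination): /kk/ is a geminate; the first /k/ deletes. /niveokkomunza/ → niveokomunza.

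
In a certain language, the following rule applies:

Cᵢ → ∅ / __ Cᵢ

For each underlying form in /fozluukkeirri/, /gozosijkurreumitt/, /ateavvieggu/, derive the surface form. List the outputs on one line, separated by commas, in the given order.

/fozluukkeirri/: /kk/ is a geminate; the first /k/ deletes. /rr/ is a geminate; the first /r/ deletes. → [fozluukeiri].
/gozosijkurreumitt/: /rr/ is a geminate; the first /r/ deletes. /tt/ is a geminate; the first /t/ deletes. → [gozosijkureumit].
/ateavvieggu/: /vv/ is a geminate; the first /v/ deletes. /gg/ is a geminate; the first /g/ deletes. → [ateaviegu].

fozluukeiri, gozosijkureumit, ateaviegu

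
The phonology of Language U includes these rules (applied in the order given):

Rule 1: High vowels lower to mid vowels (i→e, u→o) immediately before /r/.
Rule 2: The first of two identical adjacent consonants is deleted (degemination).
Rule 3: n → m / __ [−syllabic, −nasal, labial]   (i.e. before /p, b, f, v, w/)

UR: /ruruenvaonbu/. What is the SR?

Rule 1 (pre-rhotic lowering): /u/ is a high vowel immediately before /r/, so it lowers to [o]. /ruruenvaonbu/ → roruenvaonbu.
Rule 2 (degemination): no segment meets the environment; /roruenvaonbu/ is unchanged.
Rule 3 (nasal place assimilation): /n/ precedes the labial consonant /v/, so it assimilates in place to [m]. /n/ precedes the labial consonant /b/, so it assimilates in place to [m]. /roruenvaonbu/ → roruemvaombu.

roruemvaombu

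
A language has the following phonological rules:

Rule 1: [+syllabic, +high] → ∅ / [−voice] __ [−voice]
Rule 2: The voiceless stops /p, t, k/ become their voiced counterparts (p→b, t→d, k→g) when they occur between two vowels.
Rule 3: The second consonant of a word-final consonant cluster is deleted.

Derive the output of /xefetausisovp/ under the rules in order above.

Rule 1 (high vowel syncope): /i/ is a high vowel flanked by voiceless consonants /s/ and /s/, so it deletes. /xefetausisovp/ → xefetaussovp.
Rule 2 (intervocalic voicing): /t/ is a voiceless stop between vowels /e/ and /a/, so it voices to [d]. /xefetaussovp/ → xefedaussovp.
Rule 3 (final cluster simplification): /p/ is the second consonant of a word-final cluster /vp/, so it deletes. /xefedaussovp/ → xefedaussov.

xefedaussov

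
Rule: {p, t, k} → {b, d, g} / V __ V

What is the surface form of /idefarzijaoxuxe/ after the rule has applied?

No segment of /idefarzijaoxuxe/ meets the structural description of the rule, so the form surfaces unchanged.

idefarzijaoxuxe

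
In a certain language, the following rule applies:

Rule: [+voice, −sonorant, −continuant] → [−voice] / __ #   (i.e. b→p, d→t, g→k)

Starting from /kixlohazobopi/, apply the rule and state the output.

No segment of /kixlohazobopi/ meets the structural description of the rule, so the form surfaces unchanged.

kixlohazobopi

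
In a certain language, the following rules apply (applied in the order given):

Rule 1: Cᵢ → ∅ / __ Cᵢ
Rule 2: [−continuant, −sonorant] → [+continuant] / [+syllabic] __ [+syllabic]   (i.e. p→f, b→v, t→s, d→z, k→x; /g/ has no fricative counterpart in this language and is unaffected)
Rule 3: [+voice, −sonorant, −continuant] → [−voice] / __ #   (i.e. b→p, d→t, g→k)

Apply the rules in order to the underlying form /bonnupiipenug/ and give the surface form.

bonufiifenuk

Rule 1 (degemination): /nn/ is a geminate; the first /n/ deletes. /bonnupiipenug/ → bonupiipenug.
Rule 2 (intervocalic spirantization): /p/ is a stop between vowels /u/ and /i/, so it spirantizes to the fricative [f]. /p/ is a stop between vowels /i/ and /e/, so it spirantizes to the fricative [f]. /bonupiipenug/ → bonufiifenug.
Rule 3 (final devoicing): /g/ is a voiced stop in word-final position, so it devoices to [k]. /bonufiifenug/ → bonufiifenuk.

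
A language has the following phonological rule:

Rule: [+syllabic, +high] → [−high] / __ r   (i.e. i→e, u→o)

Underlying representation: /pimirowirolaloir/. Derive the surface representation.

pimerowerolaloer

Scanning /pimirowirolaloir/: /i/ at position 2 is not in the conditioning environment; /i/ is a high vowel immediately before /r/, so it lowers to [e]; /i/ is a high vowel immediately before /r/, so it lowers to [e]; /i/ is a high vowel immediately before /r/, so it lowers to [e].
Result: [pimerowerolaloer].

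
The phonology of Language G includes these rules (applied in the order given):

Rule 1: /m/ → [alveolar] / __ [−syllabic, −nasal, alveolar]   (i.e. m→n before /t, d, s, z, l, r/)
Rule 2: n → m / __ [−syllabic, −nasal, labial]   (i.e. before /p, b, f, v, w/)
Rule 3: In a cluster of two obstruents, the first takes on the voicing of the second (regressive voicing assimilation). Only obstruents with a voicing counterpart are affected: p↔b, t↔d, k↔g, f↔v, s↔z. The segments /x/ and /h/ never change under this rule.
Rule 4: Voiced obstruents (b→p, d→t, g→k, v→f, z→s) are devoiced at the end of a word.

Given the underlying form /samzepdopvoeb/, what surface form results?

sanzebdobvoep

Rule 1 (nasal place assimilation): /m/ precedes the alveolar consonant /z/, so it assimilates in place to [n]. /samzepdopvoeb/ → sanzepdopvoeb.
Rule 2 (nasal place assimilation): no segment meets the environment; /sanzepdopvoeb/ is unchanged.
Rule 3 (regressive voicing assimilation): /p/ precedes the voiced obstruent /d/, so it voices to [b] by assimilation. /p/ precedes the voiced obstruent /v/, so it voices to [b] by assimilation. /sanzepdopvoeb/ → sanzebdobvoeb.
Rule 4 (final devoicing): /b/ is a voiced obstruent in word-final position, so it devoices to [p]. /sanzebdobvoeb/ → sanzebdobvoep.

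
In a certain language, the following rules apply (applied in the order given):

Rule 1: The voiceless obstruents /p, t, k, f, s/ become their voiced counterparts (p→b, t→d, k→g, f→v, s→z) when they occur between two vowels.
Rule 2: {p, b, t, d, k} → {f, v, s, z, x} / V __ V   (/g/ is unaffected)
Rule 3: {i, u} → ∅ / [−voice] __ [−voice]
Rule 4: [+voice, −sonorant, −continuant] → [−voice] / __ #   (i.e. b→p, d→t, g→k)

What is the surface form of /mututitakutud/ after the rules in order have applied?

muzuzizaguzut

Rule 1 (intervocalic voicing): /t/ is a voiceless obstruent between vowels /u/ and /u/, so it voices to [d]. /t/ is a voiceless obstruent between vowels /u/ and /i/, so it voices to [d]. /t/ is a voiceless obstruent between vowels /i/ and /a/, so it voices to [d]. /k/ is a voiceless obstruent between vowels /a/ and /u/, so it voices to [g]. /t/ is a voiceless obstruent between vowels /u/ and /u/, so it voices to [d]. /mututitakutud/ → mududidagudud.
Rule 2 (intervocalic spirantization): /d/ is a stop between vowels /u/ and /u/, so it spirantizes to the fricative [z]. /d/ is a stop between vowels /u/ and /i/, so it spirantizes to the fricative [z]. /d/ is a stop between vowels /i/ and /a/, so it spirantizes to the fricative [z]. /d/ is a stop between vowels /u/ and /u/, so it spirantizes to the fricative [z]. /mududidagudud/ → muzuzizaguzud.
Rule 3 (high vowel syncope): no segment meets the environment; /muzuzizaguzud/ is unchanged.
Rule 4 (final devoicing): /d/ is a voiced stop in word-final position, so it devoices to [t]. /muzuzizaguzud/ → muzuzizaguzut.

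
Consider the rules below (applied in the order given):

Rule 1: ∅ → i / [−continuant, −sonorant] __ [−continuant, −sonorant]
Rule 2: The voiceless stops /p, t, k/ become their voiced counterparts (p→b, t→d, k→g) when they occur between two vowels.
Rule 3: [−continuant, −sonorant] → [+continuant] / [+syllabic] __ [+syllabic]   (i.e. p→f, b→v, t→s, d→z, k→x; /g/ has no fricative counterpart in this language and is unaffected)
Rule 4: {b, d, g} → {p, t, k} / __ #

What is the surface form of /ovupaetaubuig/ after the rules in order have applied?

Rule 1 (stop-cluster i-epenthesis): no segment meets the environment; /ovupaetaubuig/ is unchanged.
Rule 2 (intervocalic voicing): /p/ is a voiceless stop between vowels /u/ and /a/, so it voices to [b]. /t/ is a voiceless stop between vowels /e/ and /a/, so it voices to [d]. /ovupaetaubuig/ → ovubaedaubuig.
Rule 3 (intervocalic spirantization): /b/ is a stop between vowels /u/ and /a/, so it spirantizes to the fricative [v]. /d/ is a stop between vowels /e/ and /a/, so it spirantizes to the fricative [z]. /b/ is a stop between vowels /u/ and /u/, so it spirantizes to the fricative [v]. /ovubaedaubuig/ → ovuvaezauvuig.
Rule 4 (final devoicing): /g/ is a voiced stop in word-final position, so it devoices to [k]. /ovuvaezauvuig/ → ovuvaezauvuik.

ovuvaezauvuik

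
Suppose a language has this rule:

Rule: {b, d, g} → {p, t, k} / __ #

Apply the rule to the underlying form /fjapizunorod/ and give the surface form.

/d/ is a voiced stop in word-final position, so it devoices to [t].
Surface form: [fjapizunorot].

fjapizunorot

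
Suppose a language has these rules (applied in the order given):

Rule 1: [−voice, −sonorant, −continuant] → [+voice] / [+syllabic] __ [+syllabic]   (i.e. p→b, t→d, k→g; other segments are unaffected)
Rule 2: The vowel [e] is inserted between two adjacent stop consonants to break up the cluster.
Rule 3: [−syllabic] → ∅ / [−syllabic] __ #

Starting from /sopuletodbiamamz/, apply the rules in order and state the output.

Rule 1 (intervocalic voicing): /p/ is a voiceless stop between vowels /o/ and /u/, so it voices to [b]. /t/ is a voiceless stop between vowels /e/ and /o/, so it voices to [d]. /sopuletodbiamamz/ → sobuledodbiamamz.
Rule 2 (stop-cluster e-epenthesis): /d/ and /b/ form a stop–stop cluster, so [e] is inserted between them. /sobuledodbiamamz/ → sobuledodebiamamz.
Rule 3 (final cluster simplification): /z/ is the second consonant of a word-final cluster /mz/, so it deletes. /sobuledodebiamamz/ → sobuledodebiamam.

sobuledodebiamam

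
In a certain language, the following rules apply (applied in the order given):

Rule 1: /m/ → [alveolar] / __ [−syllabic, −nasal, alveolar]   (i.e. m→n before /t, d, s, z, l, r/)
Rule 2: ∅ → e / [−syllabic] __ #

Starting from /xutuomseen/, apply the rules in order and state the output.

xutuonseene

Rule 1 (nasal place assimilation): /m/ precedes the alveolar consonant /s/, so it assimilates in place to [n]. /xutuomseen/ → xutuonseen.
Rule 2 (final e-epenthesis): the form ends in the consonant /n/, so [e] is inserted word-finally. /xutuonseen/ → xutuonseene.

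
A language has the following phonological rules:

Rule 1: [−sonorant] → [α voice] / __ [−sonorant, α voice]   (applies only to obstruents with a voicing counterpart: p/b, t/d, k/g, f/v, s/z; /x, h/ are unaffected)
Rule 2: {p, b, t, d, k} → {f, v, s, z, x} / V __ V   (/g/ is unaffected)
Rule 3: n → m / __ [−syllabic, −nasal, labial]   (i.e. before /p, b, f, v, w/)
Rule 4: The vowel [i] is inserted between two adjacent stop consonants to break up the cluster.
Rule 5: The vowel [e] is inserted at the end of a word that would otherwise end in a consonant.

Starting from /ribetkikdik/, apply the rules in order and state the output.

rivetikigidike

Rule 1 (regressive voicing assimilation): /k/ precedes the voiced obstruent /d/, so it voices to [g] by assimilation. /ribetkikdik/ → ribetkigdik.
Rule 2 (intervocalic spirantization): /b/ is a stop between vowels /i/ and /e/, so it spirantizes to the fricative [v]. /ribetkigdik/ → rivetkigdik.
Rule 3 (nasal place assimilation): no segment meets the environment; /rivetkigdik/ is unchanged.
Rule 4 (stop-cluster i-epenthesis): /t/ and /k/ form a stop–stop cluster, so [i] is inserted between them. /g/ and /d/ form a stop–stop cluster, so [i] is inserted between them. /rivetkigdik/ → rivetikigidik.
Rule 5 (final e-epenthesis): the form ends in the consonant /k/, so [e] is inserted word-finally. /rivetikigidik/ → rivetikigidike.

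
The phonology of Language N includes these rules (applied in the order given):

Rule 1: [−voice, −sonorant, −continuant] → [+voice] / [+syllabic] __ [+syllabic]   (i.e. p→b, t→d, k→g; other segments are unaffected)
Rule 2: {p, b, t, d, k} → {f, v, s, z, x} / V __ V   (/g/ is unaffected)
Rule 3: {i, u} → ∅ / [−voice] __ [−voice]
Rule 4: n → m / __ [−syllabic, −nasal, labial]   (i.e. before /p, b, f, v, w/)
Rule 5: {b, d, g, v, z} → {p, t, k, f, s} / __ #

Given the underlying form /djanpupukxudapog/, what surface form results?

Rule 1 (intervocalic voicing): /p/ is a voiceless stop between vowels /u/ and /u/, so it voices to [b]. /p/ is a voiceless stop between vowels /a/ and /o/, so it voices to [b]. /djanpupukxudapog/ → djanpubukxudabog.
Rule 2 (intervocalic spirantization): /b/ is a stop between vowels /u/ and /u/, so it spirantizes to the fricative [v]. /d/ is a stop between vowels /u/ and /a/, so it spirantizes to the fricative [z]. /b/ is a stop between vowels /a/ and /o/, so it spirantizes to the fricative [v]. /djanpubukxudabog/ → djanpuvukxuzavog.
Rule 3 (high vowel syncope): no segment meets the environment; /djanpuvukxuzavog/ is unchanged.
Rule 4 (nasal place assimilation): /n/ precedes the labial consonant /p/, so it assimilates in place to [m]. /djanpuvukxuzavog/ → djampuvukxuzavog.
Rule 5 (final devoicing): /g/ is a voiced obstruent in word-final position, so it devoices to [k]. /djampuvukxuzavog/ → djampuvukxuzavok.

djampuvukxuzavok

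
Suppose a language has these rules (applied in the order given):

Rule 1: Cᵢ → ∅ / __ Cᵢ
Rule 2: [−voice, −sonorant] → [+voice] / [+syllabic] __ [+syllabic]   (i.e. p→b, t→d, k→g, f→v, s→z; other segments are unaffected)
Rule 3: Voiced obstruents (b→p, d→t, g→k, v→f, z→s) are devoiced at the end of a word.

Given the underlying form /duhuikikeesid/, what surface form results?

duhuigigeezit

Rule 1 (degemination): no segment meets the environment; /duhuikikeesid/ is unchanged.
Rule 2 (intervocalic voicing): /k/ is a voiceless obstruent between vowels /i/ and /i/, so it voices to [g]. /k/ is a voiceless obstruent between vowels /i/ and /e/, so it voices to [g]. /s/ is a voiceless obstruent between vowels /e/ and /i/, so it voices to [z]. /duhuikikeesid/ → duhuigigeezid.
Rule 3 (final devoicing): /d/ is a voiced obstruent in word-final position, so it devoices to [t]. /duhuigigeezid/ → duhuigigeezit.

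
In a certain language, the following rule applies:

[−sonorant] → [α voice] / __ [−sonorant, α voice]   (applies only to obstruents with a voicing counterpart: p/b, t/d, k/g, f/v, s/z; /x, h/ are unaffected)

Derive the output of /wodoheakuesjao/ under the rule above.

wodoheakuesjao

No segment of /wodoheakuesjao/ meets the structural description of the rule, so the form surfaces unchanged.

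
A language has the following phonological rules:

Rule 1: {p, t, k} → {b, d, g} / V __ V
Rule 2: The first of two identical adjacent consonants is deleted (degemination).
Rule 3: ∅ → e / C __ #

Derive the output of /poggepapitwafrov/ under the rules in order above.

pogebabitwafrove

Rule 1 (intervocalic voicing): /p/ is a voiceless stop between vowels /e/ and /a/, so it voices to [b]. /p/ is a voiceless stop between vowels /a/ and /i/, so it voices to [b]. /poggepapitwafrov/ → poggebabitwafrov.
Rule 2 (degemination): /gg/ is a geminate; the first /g/ deletes. /poggebabitwafrov/ → pogebabitwafrov.
Rule 3 (final e-epenthesis): the form ends in the consonant /v/, so [e] is inserted word-finally. /pogebabitwafrov/ → pogebabitwafrove.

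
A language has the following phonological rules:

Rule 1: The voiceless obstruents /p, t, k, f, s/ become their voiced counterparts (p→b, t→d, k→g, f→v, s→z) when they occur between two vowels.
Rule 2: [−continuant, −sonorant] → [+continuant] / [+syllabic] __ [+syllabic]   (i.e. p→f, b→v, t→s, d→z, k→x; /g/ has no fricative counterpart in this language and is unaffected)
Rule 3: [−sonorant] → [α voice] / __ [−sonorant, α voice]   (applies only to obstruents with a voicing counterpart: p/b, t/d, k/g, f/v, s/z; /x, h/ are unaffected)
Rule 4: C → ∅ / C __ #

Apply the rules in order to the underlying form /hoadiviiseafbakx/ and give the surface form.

Rule 1 (intervocalic voicing): /s/ is a voiceless obstruent between vowels /i/ and /e/, so it voices to [z]. /hoadiviiseafbakx/ → hoadiviizeafbakx.
Rule 2 (intervocalic spirantization): /d/ is a stop between vowels /a/ and /i/, so it spirantizes to the fricative [z]. /hoadiviizeafbakx/ → hoaziviizeafbakx.
Rule 3 (regressive voicing assimilation): /f/ precedes the voiced obstruent /b/, so it voices to [v] by assimilation. /hoaziviizeafbakx/ → hoaziviizeavbakx.
Rule 4 (final cluster simplification): /x/ is the second consonant of a word-final cluster /kx/, so it deletes. /hoaziviizeavbakx/ → hoaziviizeavbak.

hoaziviizeavbak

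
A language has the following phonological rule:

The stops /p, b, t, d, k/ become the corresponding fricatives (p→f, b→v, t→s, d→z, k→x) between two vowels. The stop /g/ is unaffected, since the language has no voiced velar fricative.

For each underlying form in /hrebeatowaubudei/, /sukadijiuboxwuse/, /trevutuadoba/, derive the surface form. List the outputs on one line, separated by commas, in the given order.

hreveasowauvuzei, suxazijiuvoxwuse, trevusuazova

/hrebeatowaubudei/: /b/ is a stop between vowels /e/ and /e/, so it spirantizes to the fricative [v]. /t/ is a stop between vowels /a/ and /o/, so it spirantizes to the fricative [s]. /b/ is a stop between vowels /u/ and /u/, so it spirantizes to the fricative [v]. /d/ is a stop between vowels /u/ and /e/, so it spirantizes to the fricative [z]. → [hreveasowauvuzei].
/sukadijiuboxwuse/: /k/ is a stop between vowels /u/ and /a/, so it spirantizes to the fricative [x]. /d/ is a stop between vowels /a/ and /i/, so it spirantizes to the fricative [z]. /b/ is a stop between vowels /u/ and /o/, so it spirantizes to the fricative [v]. → [suxazijiuvoxwuse].
/trevutuadoba/: /t/ is a stop between vowels /u/ and /u/, so it spirantizes to the fricative [s]. /d/ is a stop between vowels /a/ and /o/, so it spirantizes to the fricative [z]. /b/ is a stop between vowels /o/ and /a/, so it spirantizes to the fricative [v]. → [trevusuazova].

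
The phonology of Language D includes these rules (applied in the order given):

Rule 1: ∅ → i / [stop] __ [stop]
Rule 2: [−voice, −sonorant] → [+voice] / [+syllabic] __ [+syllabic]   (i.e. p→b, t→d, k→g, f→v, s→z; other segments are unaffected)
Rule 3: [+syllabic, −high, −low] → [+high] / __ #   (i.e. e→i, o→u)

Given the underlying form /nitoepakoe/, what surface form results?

Rule 1 (stop-cluster i-epenthesis): no segment meets the environment; /nitoepakoe/ is unchanged.
Rule 2 (intervocalic voicing): /t/ is a voiceless obstruent between vowels /i/ and /o/, so it voices to [d]. /p/ is a voiceless obstruent between vowels /e/ and /a/, so it voices to [b]. /k/ is a voiceless obstruent between vowels /a/ and /o/, so it voices to [g]. /nitoepakoe/ → nidoebagoe.
Rule 3 (final vowel raising): /e/ is a mid vowel in word-final position, so it raises to [i]. /nidoebagoe/ → nidoebagoi.

nidoebagoi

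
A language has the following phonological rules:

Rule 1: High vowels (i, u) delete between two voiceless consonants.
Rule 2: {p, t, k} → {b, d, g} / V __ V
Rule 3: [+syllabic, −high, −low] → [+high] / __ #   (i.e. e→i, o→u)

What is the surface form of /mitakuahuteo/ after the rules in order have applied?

Rule 1 (high vowel syncope): /u/ is a high vowel flanked by voiceless consonants /h/ and /t/, so it deletes. /mitakuahuteo/ → mitakuahteo.
Rule 2 (intervocalic voicing): /t/ is a voiceless stop between vowels /i/ and /a/, so it voices to [d]. /k/ is a voiceless stop between vowels /a/ and /u/, so it voices to [g]. /mitakuahteo/ → midaguahteo.
Rule 3 (final vowel raising): /o/ is a mid vowel in word-final position, so it raises to [u]. /midaguahteo/ → midaguahteu.

midaguahteu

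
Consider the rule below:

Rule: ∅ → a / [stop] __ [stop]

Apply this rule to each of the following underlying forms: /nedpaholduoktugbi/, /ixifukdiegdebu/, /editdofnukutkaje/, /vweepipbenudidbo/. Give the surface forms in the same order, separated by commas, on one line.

nedapaholduokatugabi, ixifukadiegadebu, editadofnukutakaje, vweepipabenudidabo

/nedpaholduoktugbi/: /d/ and /p/ form a stop–stop cluster, so [a] is inserted between them. /k/ and /t/ form a stop–stop cluster, so [a] is inserted between them. /g/ and /b/ form a stop–stop cluster, so [a] is inserted between them. → [nedapaholduokatugabi].
/ixifukdiegdebu/: /k/ and /d/ form a stop–stop cluster, so [a] is inserted between them. /g/ and /d/ form a stop–stop cluster, so [a] is inserted between them. → [ixifukadiegadebu].
/editdofnukutkaje/: /t/ and /d/ form a stop–stop cluster, so [a] is inserted between them. /t/ and /k/ form a stop–stop cluster, so [a] is inserted between them. → [editadofnukutakaje].
/vweepipbenudidbo/: /p/ and /b/ form a stop–stop cluster, so [a] is inserted between them. /d/ and /b/ form a stop–stop cluster, so [a] is inserted between them. → [vweepipabenudidabo].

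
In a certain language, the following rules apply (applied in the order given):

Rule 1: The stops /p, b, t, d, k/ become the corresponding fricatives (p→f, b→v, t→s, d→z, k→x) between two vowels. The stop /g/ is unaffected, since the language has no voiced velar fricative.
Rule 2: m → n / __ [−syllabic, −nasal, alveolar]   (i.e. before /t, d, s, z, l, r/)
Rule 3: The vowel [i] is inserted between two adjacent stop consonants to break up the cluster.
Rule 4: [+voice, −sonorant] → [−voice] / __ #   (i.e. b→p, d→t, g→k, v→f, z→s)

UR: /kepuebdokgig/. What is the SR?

Rule 1 (intervocalic spirantization): /p/ is a stop between vowels /e/ and /u/, so it spirantizes to the fricative [f]. /kepuebdokgig/ → kefuebdokgig.
Rule 2 (nasal place assimilation): no segment meets the environment; /kefuebdokgig/ is unchanged.
Rule 3 (stop-cluster i-epenthesis): /b/ and /d/ form a stop–stop cluster, so [i] is inserted between them. /k/ and /g/ form a stop–stop cluster, so [i] is inserted between them. /kefuebdokgig/ → kefuebidokigig.
Rule 4 (final devoicing): /g/ is a voiced obstruent in word-final position, so it devoices to [k]. /kefuebidokigig/ → kefuebidokigik.

kefuebidokigik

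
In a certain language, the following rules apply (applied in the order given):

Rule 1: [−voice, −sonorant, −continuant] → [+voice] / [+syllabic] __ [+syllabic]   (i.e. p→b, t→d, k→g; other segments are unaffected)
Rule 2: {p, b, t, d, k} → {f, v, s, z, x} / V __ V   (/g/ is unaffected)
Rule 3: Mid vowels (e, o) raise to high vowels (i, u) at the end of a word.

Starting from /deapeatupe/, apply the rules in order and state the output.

deaveazuvi

Rule 1 (intervocalic voicing): /p/ is a voiceless stop between vowels /a/ and /e/, so it voices to [b]. /t/ is a voiceless stop between vowels /a/ and /u/, so it voices to [d]. /p/ is a voiceless stop between vowels /u/ and /e/, so it voices to [b]. /deapeatupe/ → deabeadube.
Rule 2 (intervocalic spirantization): /b/ is a stop between vowels /a/ and /e/, so it spirantizes to the fricative [v]. /d/ is a stop between vowels /a/ and /u/, so it spirantizes to the fricative [z]. /b/ is a stop between vowels /u/ and /e/, so it spirantizes to the fricative [v]. /deabeadube/ → deaveazuve.
Rule 3 (final vowel raising): /e/ is a mid vowel in word-final position, so it raises to [i]. /deaveazuve/ → deaveazuvi.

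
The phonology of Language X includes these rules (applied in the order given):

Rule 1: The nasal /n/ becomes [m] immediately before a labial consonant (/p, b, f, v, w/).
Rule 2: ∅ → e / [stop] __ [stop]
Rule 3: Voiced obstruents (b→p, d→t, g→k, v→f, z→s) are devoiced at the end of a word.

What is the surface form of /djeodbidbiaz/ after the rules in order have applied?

Rule 1 (nasal place assimilation): no segment meets the environment; /djeodbidbiaz/ is unchanged.
Rule 2 (stop-cluster e-epenthesis): /d/ and /b/ form a stop–stop cluster, so [e] is inserted between them. /d/ and /b/ form a stop–stop cluster, so [e] is inserted between them. /djeodbidbiaz/ → djeodebidebiaz.
Rule 3 (final devoicing): /z/ is a voiced obstruent in word-final position, so it devoices to [s]. /djeodebidebiaz/ → djeodebidebias.

djeodebidebias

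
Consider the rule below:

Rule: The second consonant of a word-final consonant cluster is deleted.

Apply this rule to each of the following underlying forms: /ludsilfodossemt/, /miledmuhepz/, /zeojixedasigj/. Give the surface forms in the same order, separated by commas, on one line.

ludsilfodossem, miledmuhep, zeojixedasig

/ludsilfodossemt/: /t/ is the second consonant of a word-final cluster /mt/, so it deletes. → [ludsilfodossem].
/miledmuhepz/: /z/ is the second consonant of a word-final cluster /pz/, so it deletes. → [miledmuhep].
/zeojixedasigj/: /j/ is the second consonant of a word-final cluster /gj/, so it deletes. → [zeojixedasig].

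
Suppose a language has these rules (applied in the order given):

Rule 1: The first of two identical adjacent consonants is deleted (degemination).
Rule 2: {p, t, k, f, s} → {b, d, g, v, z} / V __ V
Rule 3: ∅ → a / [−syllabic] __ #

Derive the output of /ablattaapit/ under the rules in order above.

Rule 1 (degemination): /tt/ is a geminate; the first /t/ deletes. /ablattaapit/ → ablataapit.
Rule 2 (intervocalic voicing): /t/ is a voiceless obstruent between vowels /a/ and /a/, so it voices to [d]. /p/ is a voiceless obstruent between vowels /a/ and /i/, so it voices to [b]. /ablataapit/ → abladaabit.
Rule 3 (final a-epenthesis): the form ends in the consonant /t/, so [a] is inserted word-finally. /abladaabit/ → abladaabita.

abladaabita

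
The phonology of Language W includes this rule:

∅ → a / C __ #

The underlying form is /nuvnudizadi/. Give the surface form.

nuvnudizadi

No segment of /nuvnudizadi/ meets the structural description of the rule, so the form surfaces unchanged.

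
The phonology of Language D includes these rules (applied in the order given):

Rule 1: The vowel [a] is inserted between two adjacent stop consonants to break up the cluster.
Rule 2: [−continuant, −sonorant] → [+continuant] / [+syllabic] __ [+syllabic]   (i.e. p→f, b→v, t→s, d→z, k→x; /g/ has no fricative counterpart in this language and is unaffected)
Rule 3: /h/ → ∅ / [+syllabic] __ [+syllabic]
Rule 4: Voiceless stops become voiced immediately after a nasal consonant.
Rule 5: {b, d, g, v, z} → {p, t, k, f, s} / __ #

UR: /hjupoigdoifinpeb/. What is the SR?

Rule 1 (stop-cluster a-epenthesis): /g/ and /d/ form a stop–stop cluster, so [a] is inserted between them. /hjupoigdoifinpeb/ → hjupoigadoifinpeb.
Rule 2 (intervocalic spirantization): /p/ is a stop between vowels /u/ and /o/, so it spirantizes to the fricative [f]. /d/ is a stop between vowels /a/ and /o/, so it spirantizes to the fricative [z]. /hjupoigadoifinpeb/ → hjufoigazoifinpeb.
Rule 3 (intervocalic h-deletion): no segment meets the environment; /hjufoigazoifinpeb/ is unchanged.
Rule 4 (post-nasal voicing): /p/ is a voiceless stop immediately after the nasal /n/, so it voices to [b]. /hjufoigazoifinpeb/ → hjufoigazoifinbeb.
Rule 5 (final devoicing): /b/ is a voiced obstruent in word-final position, so it devoices to [p]. /hjufoigazoifinbeb/ → hjufoigazoifinbep.

hjufoigazoifinbep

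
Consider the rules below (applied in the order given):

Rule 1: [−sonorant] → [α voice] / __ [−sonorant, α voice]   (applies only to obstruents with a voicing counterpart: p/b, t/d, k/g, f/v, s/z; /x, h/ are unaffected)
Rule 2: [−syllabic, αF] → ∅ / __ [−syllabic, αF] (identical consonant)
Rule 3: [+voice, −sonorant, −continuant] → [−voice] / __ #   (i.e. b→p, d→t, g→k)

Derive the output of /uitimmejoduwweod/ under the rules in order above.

Rule 1 (regressive voicing assimilation): no segment meets the environment; /uitimmejoduwweod/ is unchanged.
Rule 2 (degemination): /mm/ is a geminate; the first /m/ deletes. /ww/ is a geminate; the first /w/ deletes. /uitimmejoduwweod/ → uitimejoduweod.
Rule 3 (final devoicing): /d/ is a voiced stop in word-final position, so it devoices to [t]. /uitimejoduweod/ → uitimejoduweot.

uitimejoduweot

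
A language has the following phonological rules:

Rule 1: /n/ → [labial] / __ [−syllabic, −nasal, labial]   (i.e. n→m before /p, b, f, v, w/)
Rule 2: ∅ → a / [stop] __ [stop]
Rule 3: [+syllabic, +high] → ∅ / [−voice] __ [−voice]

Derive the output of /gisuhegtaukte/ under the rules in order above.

Rule 1 (nasal place assimilation): no segment meets the environment; /gisuhegtaukte/ is unchanged.
Rule 2 (stop-cluster a-epenthesis): /g/ and /t/ form a stop–stop cluster, so [a] is inserted between them. /k/ and /t/ form a stop–stop cluster, so [a] is inserted between them. /gisuhegtaukte/ → gisuhegataukate.
Rule 3 (high vowel syncope): /u/ is a high vowel flanked by voiceless consonants /s/ and /h/, so it deletes. /gisuhegataukate/ → gishegataukate.

gishegataukate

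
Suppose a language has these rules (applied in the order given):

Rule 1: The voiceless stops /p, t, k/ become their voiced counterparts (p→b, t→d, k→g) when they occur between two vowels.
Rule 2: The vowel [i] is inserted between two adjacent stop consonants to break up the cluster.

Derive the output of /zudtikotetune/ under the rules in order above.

Rule 1 (intervocalic voicing): /k/ is a voiceless stop between vowels /i/ and /o/, so it voices to [g]. /t/ is a voiceless stop between vowels /o/ and /e/, so it voices to [d]. /t/ is a voiceless stop between vowels /e/ and /u/, so it voices to [d]. /zudtikotetune/ → zudtigodedune.
Rule 2 (stop-cluster i-epenthesis): /d/ and /t/ form a stop–stop cluster, so [i] is inserted between them. /zudtigodedune/ → zuditigodedune.

zuditigodedune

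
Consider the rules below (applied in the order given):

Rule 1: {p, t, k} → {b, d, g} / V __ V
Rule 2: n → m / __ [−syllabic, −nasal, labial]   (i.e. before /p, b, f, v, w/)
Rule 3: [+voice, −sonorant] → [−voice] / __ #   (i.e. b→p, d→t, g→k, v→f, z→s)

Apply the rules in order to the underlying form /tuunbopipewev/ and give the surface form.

tuumbobibewef

Rule 1 (intervocalic voicing): /p/ is a voiceless stop between vowels /o/ and /i/, so it voices to [b]. /p/ is a voiceless stop between vowels /i/ and /e/, so it voices to [b]. /tuunbopipewev/ → tuunbobibewev.
Rule 2 (nasal place assimilation): /n/ precedes the labial consonant /b/, so it assimilates in place to [m]. /tuunbobibewev/ → tuumbobibewev.
Rule 3 (final devoicing): /v/ is a voiced obstruent in word-final position, so it devoices to [f]. /tuumbobibewev/ → tuumbobibewef.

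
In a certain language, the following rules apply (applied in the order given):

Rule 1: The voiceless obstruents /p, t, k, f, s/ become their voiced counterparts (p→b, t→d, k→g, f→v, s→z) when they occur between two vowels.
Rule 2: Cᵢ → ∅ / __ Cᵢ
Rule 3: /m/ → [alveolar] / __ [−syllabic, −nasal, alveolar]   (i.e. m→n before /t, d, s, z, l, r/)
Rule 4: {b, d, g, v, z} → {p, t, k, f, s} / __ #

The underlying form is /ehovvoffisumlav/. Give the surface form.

ehovofizunlaf

Rule 1 (intervocalic voicing): /s/ is a voiceless obstruent between vowels /i/ and /u/, so it voices to [z]. /ehovvoffisumlav/ → ehovvoffizumlav.
Rule 2 (degemination): /vv/ is a geminate; the first /v/ deletes. /ff/ is a geminate; the first /f/ deletes. /ehovvoffizumlav/ → ehovofizumlav.
Rule 3 (nasal place assimilation): /m/ precedes the alveolar consonant /l/, so it assimilates in place to [n]. /ehovofizumlav/ → ehovofizunlav.
Rule 4 (final devoicing): /v/ is a voiced obstruent in word-final position, so it devoices to [f]. /ehovofizunlav/ → ehovofizunlaf.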